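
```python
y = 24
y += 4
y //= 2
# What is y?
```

Trace:
`y = 24` → y = 24
`y += 4` → y = 28
`y //= 2` → y = 14
So y = 14

Answer: 14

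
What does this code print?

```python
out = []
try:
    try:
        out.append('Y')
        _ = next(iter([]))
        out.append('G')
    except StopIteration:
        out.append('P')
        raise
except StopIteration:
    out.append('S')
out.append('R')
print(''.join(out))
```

Execution trace: 'Y' (inner try body) → 'P' (inner except StopIteration) → 'S' (outer except StopIteration) → 'R' (after the try/except). Output: YPSR

Answer: YPSR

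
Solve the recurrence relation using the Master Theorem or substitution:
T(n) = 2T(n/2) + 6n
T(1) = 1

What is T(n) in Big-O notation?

By Master Theorem: a=2, b=2, f(n)=6n. Since log_2(2) = 1 and f(n) = Θ(n^1), Case 2 applies. T(n) = O(n log n).

Answer: O(n log n)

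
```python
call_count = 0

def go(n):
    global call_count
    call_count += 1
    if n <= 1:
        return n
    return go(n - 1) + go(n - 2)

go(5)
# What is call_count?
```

Calls(n) = 1 + Calls(n-1) + Calls(n-2); Calls(0)=Calls(1)=1. For n=5 this gives 15.

Answer: 15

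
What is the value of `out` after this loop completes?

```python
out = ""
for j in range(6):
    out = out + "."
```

Repeat '.' 6 times
`out` takes the values: "" → "." → ".." → "..." → "...." → "....." → "......"

Answer: "......"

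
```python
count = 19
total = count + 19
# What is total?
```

Trace:
`count = 19` → count = 19
`total = count + 19` → total = 38
So total = 38

Answer: 38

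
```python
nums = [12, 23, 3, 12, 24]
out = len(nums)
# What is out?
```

Trace:
`nums = [12, 23, 3, 12, 24]` → nums = [12, 23, 3, 12, 24]
`out = len(nums)` → out = 5
So out = 5

Answer: 5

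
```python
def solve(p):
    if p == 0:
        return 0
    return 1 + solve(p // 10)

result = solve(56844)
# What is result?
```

Count of digits of 56844: 5

Answer: 5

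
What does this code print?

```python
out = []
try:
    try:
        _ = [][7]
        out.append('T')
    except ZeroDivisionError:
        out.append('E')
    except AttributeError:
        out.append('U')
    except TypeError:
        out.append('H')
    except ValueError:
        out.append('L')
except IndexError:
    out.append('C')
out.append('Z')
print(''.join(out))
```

Execution trace: 'C' (outer except IndexError) → 'Z' (after the try/except). Output: CZ

Answer: CZ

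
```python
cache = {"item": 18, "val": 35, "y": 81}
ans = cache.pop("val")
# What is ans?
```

Trace:
`cache = {"item": 18, "val": 35, "y": 81}` → cache = {'item': 18, 'val': 35, 'y': 81}
`ans = cache.pop("val")` → cache = {'item': 18, 'y': 81}; ans = 35
So ans = 35

Answer: 35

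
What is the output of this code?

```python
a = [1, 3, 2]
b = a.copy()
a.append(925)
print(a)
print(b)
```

Key concept: list.copy() creates independent copy.
Step by step:
`a = [1, 3, 2]` → a = [1, 3, 2]
`b = a.copy()` → b = [1, 3, 2]
`a.append(925)` → a = [1, 3, 2, 925]
`print(a)` → prints [1, 3, 2, 925]
`print(b)` → prints [1, 3, 2]

Answer:
[1, 3, 2, 925]
[1, 3, 2]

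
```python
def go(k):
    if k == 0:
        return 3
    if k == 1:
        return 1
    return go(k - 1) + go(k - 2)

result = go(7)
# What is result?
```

Build up from base cases: go(0)=3, go(1)=1, go(2)=4, go(3)=5, go(4)=9, go(5)=14, go(6)=23, ..., go(7)=37

Answer: 37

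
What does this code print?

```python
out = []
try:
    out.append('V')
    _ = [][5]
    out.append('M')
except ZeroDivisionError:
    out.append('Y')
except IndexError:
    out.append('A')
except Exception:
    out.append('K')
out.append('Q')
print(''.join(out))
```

Execution trace: 'V' (try body) → 'A' (except IndexError) → 'Q' (after the try/except). Output: VAQ

Answer: VAQ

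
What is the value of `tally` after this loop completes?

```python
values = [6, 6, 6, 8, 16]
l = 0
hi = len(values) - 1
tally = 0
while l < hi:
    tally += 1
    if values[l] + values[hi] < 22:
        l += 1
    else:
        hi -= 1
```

Steps to find pair summing to 22
`tally` takes the values: 0 → 1 → 2 → 3 → 4

Answer: 4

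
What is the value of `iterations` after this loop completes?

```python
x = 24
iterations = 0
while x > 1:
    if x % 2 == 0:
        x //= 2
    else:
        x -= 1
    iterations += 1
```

Steps to reduce 24 to 1
`iterations` takes the values: 0 → 1 → 2 → 3 → 4 → 5

Answer: 5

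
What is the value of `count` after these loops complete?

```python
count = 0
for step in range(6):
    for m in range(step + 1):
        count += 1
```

Triangle: 1 + 2 + ... + 6
`count` takes the values: 0 → 1 → 2 → 3 → 4 → 5 → 6 → 7 → 8 → 9 → 10 → 11 → 12 → 13 → 14 → 15 → 16 → 17 → 18 → 19 → 20 → 21

Answer: 21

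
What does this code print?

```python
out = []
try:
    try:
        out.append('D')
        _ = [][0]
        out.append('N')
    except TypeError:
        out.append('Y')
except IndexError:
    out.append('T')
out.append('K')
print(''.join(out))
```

Execution trace: 'D' (try body) → 'T' (outer except IndexError) → 'K' (after the try/except). Output: DTK

Answer: DTK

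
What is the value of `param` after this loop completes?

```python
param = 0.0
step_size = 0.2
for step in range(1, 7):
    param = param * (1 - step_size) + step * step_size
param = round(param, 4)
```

Moving average with lr=0.2
`param` takes the values: 0.0 → 0.2 → 0.56 → 1.048 → 1.6384 → 2.31072 → 3.048576 → 3.0486

Answer: 3.0486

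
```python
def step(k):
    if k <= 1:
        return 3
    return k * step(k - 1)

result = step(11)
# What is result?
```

step(11) = 11 * 10 * 9 * 8 * 7 * 6 * 5 * 4 * 3 * 2 * 3 = 119750400

Answer: 119750400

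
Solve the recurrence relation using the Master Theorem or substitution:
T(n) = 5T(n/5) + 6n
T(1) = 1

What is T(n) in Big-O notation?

By Master Theorem: a=5, b=5, f(n)=6n. Since log_5(5) = 1 and f(n) = Θ(n^1), Case 2 applies. T(n) = O(n log n).

Answer: O(n log n)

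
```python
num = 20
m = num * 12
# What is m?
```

Trace:
`num = 20` → num = 20
`m = num * 12` → m = 240
So m = 240

Answer: 240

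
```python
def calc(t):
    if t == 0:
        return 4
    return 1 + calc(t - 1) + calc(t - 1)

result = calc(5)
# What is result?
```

calc(t) = 1 + 2·calc(t-1), calc(0)=4. Closed form: (4+1)·2^5 - 1 = 159.

Answer: 159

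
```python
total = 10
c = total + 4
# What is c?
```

Trace:
`total = 10` → total = 10
`c = total + 4` → c = 14
So c = 14

Answer: 14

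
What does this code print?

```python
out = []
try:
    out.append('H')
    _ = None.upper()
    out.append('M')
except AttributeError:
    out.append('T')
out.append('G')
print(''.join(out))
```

Execution trace: 'H' (try body) → 'T' (except AttributeError) → 'G' (after the try/except). Output: HTG

Answer: HTG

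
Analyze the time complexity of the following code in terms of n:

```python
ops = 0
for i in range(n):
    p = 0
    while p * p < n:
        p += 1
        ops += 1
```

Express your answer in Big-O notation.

Each loop level contributes: n × √n. Multiplying the contributions gives O(n√n).

Answer: O(n√n)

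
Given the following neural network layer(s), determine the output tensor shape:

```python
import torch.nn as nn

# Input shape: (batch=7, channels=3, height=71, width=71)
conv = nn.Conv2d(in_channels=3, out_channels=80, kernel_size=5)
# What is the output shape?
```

Input: (7, 3, 71, 71) -> Output: (7, 80, 67, 67)

Answer: (7, 80, 67, 67)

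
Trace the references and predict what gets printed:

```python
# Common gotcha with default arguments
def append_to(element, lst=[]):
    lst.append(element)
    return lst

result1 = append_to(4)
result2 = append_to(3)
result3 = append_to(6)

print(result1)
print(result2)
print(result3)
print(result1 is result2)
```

Key concept: mutable default argument gotcha.
Step by step:
`result1 = append_to(4)` → result1 = [4]
`result2 = append_to(3)` → result1 = [4, 3] (same object as result2); result2 = [4, 3] (same object as result1)
`result3 = append_to(6)` → result1 = [4, 3, 6] (same object as result2, result3); result2 = [4, 3, 6] (same object as result1, result3); result3 = [4, 3, 6] (same object as result1, result2)
`print(result1)` → prints [4, 3, 6]
`print(result2)` → prints [4, 3, 6]
`print(result3)` → prints [4, 3, 6]
`print(result1 is result2)` → prints True

Answer:
[4, 3, 6]
[4, 3, 6]
[4, 3, 6]
True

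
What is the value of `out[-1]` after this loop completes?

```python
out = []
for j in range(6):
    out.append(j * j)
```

Last element of squares 0 to 5
`out` takes the values: [] → [0] → [0, 1] → [0, 1, 4] → [0, 1, 4, 9] → [0, 1, 4, 9, 16] → [0, 1, 4, 9, 16, 25]
So `out[-1]` = 25

Answer: 25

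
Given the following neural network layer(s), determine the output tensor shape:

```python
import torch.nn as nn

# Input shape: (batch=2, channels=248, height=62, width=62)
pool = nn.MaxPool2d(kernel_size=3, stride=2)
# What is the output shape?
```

Input: (2, 248, 62, 62) -> Output: (2, 248, 30, 30)

Answer: (2, 248, 30, 30)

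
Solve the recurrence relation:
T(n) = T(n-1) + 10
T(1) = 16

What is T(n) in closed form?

Unrolling: T(n) = T(1) + 10·(n-1) = 16 + 10(n-1) = 10n + 6.

Answer: T(n) = 10n + 6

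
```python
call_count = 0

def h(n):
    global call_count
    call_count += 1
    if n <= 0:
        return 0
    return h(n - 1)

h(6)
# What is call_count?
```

Linear recursion stepping by 1: 7 calls from n=6 down to ≤0.

Answer: 7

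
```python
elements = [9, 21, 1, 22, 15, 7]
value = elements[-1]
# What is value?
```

Trace:
`elements = [9, 21, 1, 22, 15, 7]` → elements = [9, 21, 1, 22, 15, 7]
`value = elements[-1]` → value = 7
So value = 7

Answer: 7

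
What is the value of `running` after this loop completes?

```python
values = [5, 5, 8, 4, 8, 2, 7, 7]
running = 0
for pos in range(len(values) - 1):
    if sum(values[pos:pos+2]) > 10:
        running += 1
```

Count windows with sum > 10
`running` takes the values: 0 → 1 → 2 → 3 → 4

Answer: 4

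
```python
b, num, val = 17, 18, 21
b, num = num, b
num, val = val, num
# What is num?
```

Trace:
`b, num, val = 17, 18, 21` → b = 17; num = 18; val = 21
`b, num = num, b` → b = 18; num = 17
`num, val = val, num` → num = 21; val = 17
So num = 21

Answer: 21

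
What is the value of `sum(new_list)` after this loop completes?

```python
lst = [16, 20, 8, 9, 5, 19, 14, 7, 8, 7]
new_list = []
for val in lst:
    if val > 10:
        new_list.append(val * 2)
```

Sum of doubled values > 10
`new_list` takes the values: [] → [32] → [32, 40] → [32, 40, 38] → [32, 40, 38, 28]
So `sum(new_list)` = 138

Answer: 138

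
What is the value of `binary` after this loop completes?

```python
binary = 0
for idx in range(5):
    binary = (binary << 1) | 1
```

Build 5 consecutive 1-bits: 0b11111
`binary` takes the values: 0 → 1 → 3 → 7 → 15 → 31

Answer: 31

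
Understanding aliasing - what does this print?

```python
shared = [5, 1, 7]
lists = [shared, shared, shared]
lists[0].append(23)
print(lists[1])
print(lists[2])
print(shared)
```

Key concept: list of same reference.
Step by step:
`shared = [5, 1, 7]` → shared = [5, 1, 7]
`lists = [shared, shared, shared]` → lists = [[5, 1, 7], [5, 1, 7], [5, 1, 7]]
`lists[0].append(23)` → shared = [5, 1, 7, 23]; lists = [[5, 1, 7, 23], [5, 1, 7, 23], [5, 1, 7, 23]]
`print(lists[1])` → prints [5, 1, 7, 23]
`print(lists[2])` → prints [5, 1, 7, 23]
`print(shared)` → prints [5, 1, 7, 23]

Answer:
[5, 1, 7, 23]
[5, 1, 7, 23]
[5, 1, 7, 23]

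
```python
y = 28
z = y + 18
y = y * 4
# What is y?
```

Trace:
`y = 28` → y = 28
`z = y + 18` → z = 46
`y = y * 4` → y = 112
So y = 112

Answer: 112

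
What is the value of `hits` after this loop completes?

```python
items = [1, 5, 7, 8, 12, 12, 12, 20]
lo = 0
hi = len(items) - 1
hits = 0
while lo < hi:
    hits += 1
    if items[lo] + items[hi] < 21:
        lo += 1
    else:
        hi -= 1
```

Steps to find pair summing to 21
`hits` takes the values: 0 → 1 → 2 → 3 → 4 → 5 → 6 → 7

Answer: 7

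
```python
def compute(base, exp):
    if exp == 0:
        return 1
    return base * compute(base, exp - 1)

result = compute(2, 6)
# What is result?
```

compute(2, 6) = 2 * 2 * 2 * 2 * 2 * 2 = 64

Answer: 64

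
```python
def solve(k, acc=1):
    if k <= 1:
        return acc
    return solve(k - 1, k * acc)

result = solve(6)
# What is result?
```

Accumulator trace (n, acc): (6, 1) -> (5, 6) -> (4, 30) -> (3, 120) -> (2, 360) -> (1, 720) -> return 720

Answer: 720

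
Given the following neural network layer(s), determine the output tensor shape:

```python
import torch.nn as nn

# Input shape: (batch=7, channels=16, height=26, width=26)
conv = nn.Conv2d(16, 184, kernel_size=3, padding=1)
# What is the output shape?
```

Input: (7, 16, 26, 26) -> Output: (7, 184, 26, 26)

Answer: (7, 184, 26, 26)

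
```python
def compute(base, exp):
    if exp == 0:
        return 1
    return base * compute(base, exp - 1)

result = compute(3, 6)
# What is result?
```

compute(3, 6) = 3 * 3 * 3 * 3 * 3 * 3 = 729

Answer: 729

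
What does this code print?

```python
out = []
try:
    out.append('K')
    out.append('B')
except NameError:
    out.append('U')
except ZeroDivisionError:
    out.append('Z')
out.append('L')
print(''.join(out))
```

Execution trace: 'K' (try body) → 'B' (try body, no exception) → 'L' (after the try/except). Output: KBL

Answer: KBL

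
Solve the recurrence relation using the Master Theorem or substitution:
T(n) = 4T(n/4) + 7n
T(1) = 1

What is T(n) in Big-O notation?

By Master Theorem: a=4, b=4, f(n)=7n. Since log_4(4) = 1 and f(n) = Θ(n^1), Case 2 applies. T(n) = O(n log n).

Answer: O(n log n)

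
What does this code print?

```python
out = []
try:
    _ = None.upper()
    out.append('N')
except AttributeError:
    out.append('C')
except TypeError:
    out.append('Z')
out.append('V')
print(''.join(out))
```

Execution trace: 'C' (except AttributeError) → 'V' (after the try/except). Output: CV

Answer: CV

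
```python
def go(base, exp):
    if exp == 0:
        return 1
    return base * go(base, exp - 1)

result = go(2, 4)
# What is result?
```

go(2, 4) = 2 * 2 * 2 * 2 = 16

Answer: 16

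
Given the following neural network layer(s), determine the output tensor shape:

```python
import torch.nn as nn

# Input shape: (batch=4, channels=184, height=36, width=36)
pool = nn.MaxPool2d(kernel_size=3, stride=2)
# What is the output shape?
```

Input: (4, 184, 36, 36) -> Output: (4, 184, 17, 17)

Answer: (4, 184, 17, 17)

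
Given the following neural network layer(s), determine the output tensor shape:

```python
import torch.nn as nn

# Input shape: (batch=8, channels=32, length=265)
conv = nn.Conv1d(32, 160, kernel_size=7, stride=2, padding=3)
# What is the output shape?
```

Input: (8, 32, 265) -> Output: (8, 160, 133)

Answer: (8, 160, 133)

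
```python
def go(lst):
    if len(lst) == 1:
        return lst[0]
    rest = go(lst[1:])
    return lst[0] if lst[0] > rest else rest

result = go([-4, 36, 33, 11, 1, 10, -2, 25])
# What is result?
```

Recursive max over [-4, 36, 33, 11, 1, 10, -2, 25] = 36

Answer: 36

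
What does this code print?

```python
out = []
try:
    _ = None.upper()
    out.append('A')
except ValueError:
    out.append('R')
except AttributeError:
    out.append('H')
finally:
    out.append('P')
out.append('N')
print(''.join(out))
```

Execution trace: 'H' (except AttributeError) → 'P' (finally) → 'N' (after the try/except). Output: HPN

Answer: HPN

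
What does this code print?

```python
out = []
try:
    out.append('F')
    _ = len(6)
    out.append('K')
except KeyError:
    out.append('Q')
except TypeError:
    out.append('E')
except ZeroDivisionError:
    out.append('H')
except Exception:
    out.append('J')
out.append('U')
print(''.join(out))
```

Execution trace: 'F' (try body) → 'E' (except TypeError) → 'U' (after the try/except). Output: FEU

Answer: FEU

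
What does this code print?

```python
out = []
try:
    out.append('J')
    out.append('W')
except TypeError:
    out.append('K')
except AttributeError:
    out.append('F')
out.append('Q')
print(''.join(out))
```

Execution trace: 'J' (try body) → 'W' (try body, no exception) → 'Q' (after the try/except). Output: JWQ

Answer: JWQ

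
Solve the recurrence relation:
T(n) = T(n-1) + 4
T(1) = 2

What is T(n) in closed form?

Unrolling: T(n) = T(1) + 4·(n-1) = 2 + 4(n-1) = 4n - 2.

Answer: T(n) = 4n - 2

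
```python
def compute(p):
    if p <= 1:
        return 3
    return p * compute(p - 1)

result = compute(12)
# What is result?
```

compute(12) = 12 * 11 * 10 * 9 * 8 * 7 * 6 * 5 * 4 * 3 * 2 * 3 = 1437004800

Answer: 1437004800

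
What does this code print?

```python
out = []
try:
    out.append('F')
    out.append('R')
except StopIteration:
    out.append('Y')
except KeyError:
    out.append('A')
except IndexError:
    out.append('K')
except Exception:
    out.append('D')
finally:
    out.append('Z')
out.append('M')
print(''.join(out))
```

Execution trace: 'F' (try body) → 'R' (try body, no exception) → 'Z' (finally) → 'M' (after the try/except). Output: FRZM

Answer: FRZM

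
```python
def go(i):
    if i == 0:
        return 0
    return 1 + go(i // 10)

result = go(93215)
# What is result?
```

Count of digits of 93215: 5

Answer: 5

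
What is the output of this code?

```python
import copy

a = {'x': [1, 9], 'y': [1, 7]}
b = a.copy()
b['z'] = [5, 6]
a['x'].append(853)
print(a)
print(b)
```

Key concept: shallow copy of dict with mutable values.
Step by step:
`a = {'x': [1, 9], 'y': [1, 7]}` → a = {'x': [1, 9], 'y': [1, 7]}
`b = a.copy()` → b = {'x': [1, 9], 'y': [1, 7]}
`b['z'] = [5, 6]` → b = {'x': [1, 9], 'y': [1, 7], 'z': [5, 6]}
`a['x'].append(853)` → a = {'x': [1, 9, 853], 'y': [1, 7]}; b = {'x': [1, 9, 853], 'y': [1, 7], 'z': [5, 6]}
`print(a)` → prints {'x': [1, 9, 853], 'y': [1, 7]}
`print(b)` → prints {'x': [1, 9, 853], 'y': [1, 7], 'z': [5, 6]}

Answer:
{'x': [1, 9, 853], 'y': [1, 7]}
{'x': [1, 9, 853], 'y': [1, 7], 'z': [5, 6]}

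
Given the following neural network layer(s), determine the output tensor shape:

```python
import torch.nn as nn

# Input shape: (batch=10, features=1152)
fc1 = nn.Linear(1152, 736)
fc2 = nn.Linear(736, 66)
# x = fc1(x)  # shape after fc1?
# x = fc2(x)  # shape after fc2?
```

Input: (10, 1152) -> after fc1: (10, 736) -> Output: (10, 66)

Answer: (10, 66)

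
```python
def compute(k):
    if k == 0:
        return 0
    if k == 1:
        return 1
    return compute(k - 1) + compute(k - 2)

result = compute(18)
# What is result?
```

Build up from base cases: compute(0)=0, compute(1)=1, compute(2)=1, compute(3)=2, compute(4)=3, compute(5)=5, compute(6)=8, ..., compute(18)=2584

Answer: 2584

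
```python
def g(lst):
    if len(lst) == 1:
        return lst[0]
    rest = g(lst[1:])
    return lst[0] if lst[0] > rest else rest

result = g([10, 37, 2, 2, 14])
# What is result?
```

Recursive max over [10, 37, 2, 2, 14] = 37

Answer: 37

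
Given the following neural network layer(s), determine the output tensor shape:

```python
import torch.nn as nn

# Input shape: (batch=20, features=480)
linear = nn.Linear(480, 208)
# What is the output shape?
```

Input: (20, 480) -> Output: (20, 208)

Answer: (20, 208)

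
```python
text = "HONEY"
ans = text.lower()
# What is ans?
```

Trace:
`text = "HONEY"` → text = 'HONEY'
`ans = text.lower()` → ans = 'honey'
So ans = 'honey'

Answer: 'honey'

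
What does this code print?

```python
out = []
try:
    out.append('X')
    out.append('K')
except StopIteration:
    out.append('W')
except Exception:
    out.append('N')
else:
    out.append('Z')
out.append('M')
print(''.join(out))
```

Execution trace: 'X' (try body) → 'K' (try body, no exception) → 'Z' (else) → 'M' (after the try/except). Output: XKZM

Answer: XKZM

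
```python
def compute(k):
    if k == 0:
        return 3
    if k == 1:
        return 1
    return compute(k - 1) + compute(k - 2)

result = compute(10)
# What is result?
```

Build up from base cases: compute(0)=3, compute(1)=1, compute(2)=4, compute(3)=5, compute(4)=9, compute(5)=14, compute(6)=23, ..., compute(10)=157

Answer: 157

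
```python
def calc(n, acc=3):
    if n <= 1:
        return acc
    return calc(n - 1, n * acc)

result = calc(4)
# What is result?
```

Accumulator trace (n, acc): (4, 3) -> (3, 12) -> (2, 36) -> (1, 72) -> return 72

Answer: 72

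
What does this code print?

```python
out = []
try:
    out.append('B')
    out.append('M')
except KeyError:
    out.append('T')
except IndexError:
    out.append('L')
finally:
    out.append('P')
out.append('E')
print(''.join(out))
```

Execution trace: 'B' (try body) → 'M' (try body, no exception) → 'P' (finally) → 'E' (after the try/except). Output: BMPE

Answer: BMPE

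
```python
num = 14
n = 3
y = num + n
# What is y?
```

Trace:
`num = 14` → num = 14
`n = 3` → n = 3
`y = num + n` → y = 17
So y = 17

Answer: 17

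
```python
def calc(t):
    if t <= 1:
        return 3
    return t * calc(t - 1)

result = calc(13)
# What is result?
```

calc(13) = 13 * 12 * 11 * 10 * 9 * 8 * 7 * 6 * 5 * 4 * 3 * 2 * 3 = 18681062400

Answer: 18681062400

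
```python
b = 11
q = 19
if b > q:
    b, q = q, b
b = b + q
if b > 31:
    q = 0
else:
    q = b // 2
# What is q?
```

Trace:
`b = 11` → b = 11
`q = 19` → q = 19
`if b > q: ...` → b > q is False → no variable changes
`b = b + q` → b = 30
`if b > 31: ...` → b > 31 is False, take else branch → q = 15
So q = 15

Answer: 15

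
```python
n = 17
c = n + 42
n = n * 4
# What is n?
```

Trace:
`n = 17` → n = 17
`c = n + 42` → c = 59
`n = n * 4` → n = 68
So n = 68

Answer: 68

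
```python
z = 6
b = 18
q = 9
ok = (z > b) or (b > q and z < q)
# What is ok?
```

Trace:
`z = 6` → z = 6
`b = 18` → b = 18
`q = 9` → q = 9
`ok = (z > b) or (b > q and z < q)` → ok = True
So ok = True

Answer: True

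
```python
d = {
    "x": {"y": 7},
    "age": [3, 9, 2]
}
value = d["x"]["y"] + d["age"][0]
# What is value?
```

Trace:
`d = { ...` → d = {'x': {'y': 7}, 'age': [3, 9, 2]}
`value = d["x"]["y"] + d["age"][0]` → value = 10
So value = 10

Answer: 10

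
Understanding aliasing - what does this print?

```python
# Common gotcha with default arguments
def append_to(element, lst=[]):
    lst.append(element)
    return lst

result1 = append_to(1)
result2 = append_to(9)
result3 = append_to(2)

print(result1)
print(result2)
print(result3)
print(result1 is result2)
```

Key concept: mutable default argument gotcha.
Step by step:
`result1 = append_to(1)` → result1 = [1]
`result2 = append_to(9)` → result1 = [1, 9] (same object as result2); result2 = [1, 9] (same object as result1)
`result3 = append_to(2)` → result1 = [1, 9, 2] (same object as result2, result3); result2 = [1, 9, 2] (same object as result1, result3); result3 = [1, 9, 2] (same object as result1, result2)
`print(result1)` → prints [1, 9, 2]
`print(result2)` → prints [1, 9, 2]
`print(result3)` → prints [1, 9, 2]
`print(result1 is result2)` → prints True

Answer:
[1, 9, 2]
[1, 9, 2]
[1, 9, 2]
True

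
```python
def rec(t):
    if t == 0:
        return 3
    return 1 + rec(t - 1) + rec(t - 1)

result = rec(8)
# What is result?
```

rec(t) = 1 + 2·rec(t-1), rec(0)=3. Closed form: (3+1)·2^8 - 1 = 1023.

Answer: 1023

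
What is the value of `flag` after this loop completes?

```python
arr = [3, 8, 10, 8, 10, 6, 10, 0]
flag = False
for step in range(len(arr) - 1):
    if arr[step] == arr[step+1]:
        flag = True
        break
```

Check consecutive duplicates in [3, 8, 10, 8, 10, 6, 10, 0]
`flag` takes the values: False

Answer: False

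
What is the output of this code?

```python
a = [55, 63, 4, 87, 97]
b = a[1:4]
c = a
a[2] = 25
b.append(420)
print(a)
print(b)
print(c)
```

Key concept: slice vs alias.
Step by step:
`a = [55, 63, 4, 87, 97]` → a = [55, 63, 4, 87, 97]
`b = a[1:4]` → b = [63, 4, 87]
`c = a` → c = [55, 63, 4, 87, 97] (same object as a)
`a[2] = 25` → a = [55, 63, 25, 87, 97] (same object as c); c = [55, 63, 25, 87, 97] (same object as a)
`b.append(420)` → b = [63, 4, 87, 420]
`print(a)` → prints [55, 63, 25, 87, 97]
`print(b)` → prints [63, 4, 87, 420]
`print(c)` → prints [55, 63, 25, 87, 97]

Answer:
[55, 63, 25, 87, 97]
[63, 4, 87, 420]
[55, 63, 25, 87, 97]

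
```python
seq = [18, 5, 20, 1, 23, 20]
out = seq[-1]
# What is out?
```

Trace:
`seq = [18, 5, 20, 1, 23, 20]` → seq = [18, 5, 20, 1, 23, 20]
`out = seq[-1]` → out = 20
So out = 20

Answer: 20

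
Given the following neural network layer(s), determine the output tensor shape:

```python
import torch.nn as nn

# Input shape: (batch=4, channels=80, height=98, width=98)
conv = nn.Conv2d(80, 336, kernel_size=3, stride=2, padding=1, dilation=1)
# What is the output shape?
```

Input: (4, 80, 98, 98) -> Output: (4, 336, 49, 49)

Answer: (4, 336, 49, 49)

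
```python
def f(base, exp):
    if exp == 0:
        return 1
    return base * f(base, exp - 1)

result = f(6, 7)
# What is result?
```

f(6, 7) = 6 * 6 * 6 * 6 * 6 * 6 * 6 = 279936

Answer: 279936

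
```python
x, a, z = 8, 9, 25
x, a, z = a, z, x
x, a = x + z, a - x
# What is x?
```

Trace:
`x, a, z = 8, 9, 25` → x = 8; a = 9; z = 25
`x, a, z = a, z, x` → x = 9; a = 25; z = 8
`x, a = x + z, a - x` → x = 17; a = 16
So x = 17

Answer: 17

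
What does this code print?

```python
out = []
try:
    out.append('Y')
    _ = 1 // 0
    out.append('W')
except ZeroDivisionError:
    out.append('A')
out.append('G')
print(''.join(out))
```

Execution trace: 'Y' (try body) → 'A' (except ZeroDivisionError) → 'G' (after the try/except). Output: YAG

Answer: YAG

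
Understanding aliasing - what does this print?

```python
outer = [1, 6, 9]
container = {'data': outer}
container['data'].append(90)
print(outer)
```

Key concept: dict holds reference to list.
Step by step:
`outer = [1, 6, 9]` → outer = [1, 6, 9]
`container = {'data': outer}` → container = {'data': [1, 6, 9]}
`container['data'].append(90)` → outer = [1, 6, 9, 90]; container = {'data': [1, 6, 9, 90]}
`print(outer)` → prints [1, 6, 9, 90]

Answer: [1, 6, 9, 90]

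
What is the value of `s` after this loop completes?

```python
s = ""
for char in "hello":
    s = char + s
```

Reverse 'hello'
`s` takes the values: "" → "h" → "eh" → "leh" → "lleh" → "olleh"

Answer: "olleh"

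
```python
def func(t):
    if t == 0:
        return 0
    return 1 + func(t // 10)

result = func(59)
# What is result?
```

Count of digits of 59: 2

Answer: 2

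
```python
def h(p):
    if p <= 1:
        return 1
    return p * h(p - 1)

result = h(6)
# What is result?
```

h(6) = 6 * 5 * 4 * 3 * 2 * 1 = 720

Answer: 720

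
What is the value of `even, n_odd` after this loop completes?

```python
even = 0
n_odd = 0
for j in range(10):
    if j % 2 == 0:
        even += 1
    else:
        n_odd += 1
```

Count evens and odds in range(10)
`even, n_odd` takes the values: (0, 0) → (1, 0) → (1, 1) → (2, 1) → (2, 2) → (3, 2) → (3, 3) → (4, 3) → (4, 4) → (5, 4) → (5, 5)

Answer: 5, 5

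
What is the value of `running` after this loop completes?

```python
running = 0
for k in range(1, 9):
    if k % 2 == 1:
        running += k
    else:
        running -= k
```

Add odd, subtract even
`running` takes the values: 0 → 1 → -1 → 2 → -2 → 3 → -3 → 4 → -4

Answer: -4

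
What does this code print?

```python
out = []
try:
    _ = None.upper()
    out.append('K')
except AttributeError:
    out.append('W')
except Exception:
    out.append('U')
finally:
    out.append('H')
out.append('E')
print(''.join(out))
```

Execution trace: 'W' (except AttributeError) → 'H' (finally) → 'E' (after the try/except). Output: WHE

Answer: WHE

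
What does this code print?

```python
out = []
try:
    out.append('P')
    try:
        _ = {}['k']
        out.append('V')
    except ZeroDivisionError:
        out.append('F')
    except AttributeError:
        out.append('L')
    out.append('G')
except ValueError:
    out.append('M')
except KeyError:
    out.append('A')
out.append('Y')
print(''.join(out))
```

Execution trace: 'P' (try body) → 'A' (except KeyError) → 'Y' (after the try/except). Output: PAY

Answer: PAY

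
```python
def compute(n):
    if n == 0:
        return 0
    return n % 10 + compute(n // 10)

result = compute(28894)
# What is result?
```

Sum of digits of 28894: 4 + 9 + 8 + 8 + 2 = 31

Answer: 31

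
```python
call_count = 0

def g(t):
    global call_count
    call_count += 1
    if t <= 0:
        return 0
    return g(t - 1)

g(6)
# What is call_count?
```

Linear recursion stepping by 1: 7 calls from t=6 down to ≤0.

Answer: 7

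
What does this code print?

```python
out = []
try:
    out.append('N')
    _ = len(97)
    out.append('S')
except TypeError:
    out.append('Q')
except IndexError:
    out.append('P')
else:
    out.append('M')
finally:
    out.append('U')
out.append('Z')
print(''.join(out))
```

Execution trace: 'N' (try body) → 'Q' (except TypeError) → 'U' (finally) → 'Z' (after the try/except). Output: NQUZ

Answer: NQUZ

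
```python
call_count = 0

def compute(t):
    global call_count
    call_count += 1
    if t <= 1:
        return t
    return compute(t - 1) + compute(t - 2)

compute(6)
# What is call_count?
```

Calls(t) = 1 + Calls(t-1) + Calls(t-2); Calls(0)=Calls(1)=1. For t=6 this gives 25.

Answer: 25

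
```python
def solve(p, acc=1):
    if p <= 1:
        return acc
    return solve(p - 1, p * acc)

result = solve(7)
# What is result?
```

Accumulator trace (n, acc): (7, 1) -> (6, 7) -> (5, 42) -> (4, 210) -> (3, 840) -> (2, 2520) -> (1, 5040) -> return 5040

Answer: 5040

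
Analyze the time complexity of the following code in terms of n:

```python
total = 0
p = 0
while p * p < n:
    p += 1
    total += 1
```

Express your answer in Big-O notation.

Each loop level contributes: √n. Multiplying the contributions gives O(√n).

Answer: O(√n)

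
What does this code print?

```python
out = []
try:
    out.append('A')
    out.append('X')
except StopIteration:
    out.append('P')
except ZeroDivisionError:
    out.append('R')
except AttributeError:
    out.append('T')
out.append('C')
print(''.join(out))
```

Execution trace: 'A' (try body) → 'X' (try body, no exception) → 'C' (after the try/except). Output: AXC

Answer: AXC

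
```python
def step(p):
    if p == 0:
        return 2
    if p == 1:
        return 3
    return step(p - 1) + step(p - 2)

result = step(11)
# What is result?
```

Build up from base cases: step(0)=2, step(1)=3, step(2)=5, step(3)=8, step(4)=13, step(5)=21, step(6)=34, ..., step(11)=377

Answer: 377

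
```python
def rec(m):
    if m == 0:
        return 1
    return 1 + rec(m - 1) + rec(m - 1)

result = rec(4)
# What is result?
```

rec(m) = 1 + 2·rec(m-1), rec(0)=1. Closed form: (1+1)·2^4 - 1 = 31.

Answer: 31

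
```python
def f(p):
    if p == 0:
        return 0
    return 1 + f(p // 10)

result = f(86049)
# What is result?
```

Count of digits of 86049: 5

Answer: 5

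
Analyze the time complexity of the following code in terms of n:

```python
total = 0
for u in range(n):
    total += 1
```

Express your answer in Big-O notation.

Each loop level contributes: n. Multiplying the contributions gives O(n).

Answer: O(n)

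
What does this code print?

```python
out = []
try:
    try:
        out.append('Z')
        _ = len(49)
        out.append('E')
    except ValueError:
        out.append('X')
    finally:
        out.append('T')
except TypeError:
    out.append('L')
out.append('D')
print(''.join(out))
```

Execution trace: 'Z' (try body) → 'T' (finally) → 'L' (outer except TypeError) → 'D' (after the try/except). Output: ZTLD

Answer: ZTLD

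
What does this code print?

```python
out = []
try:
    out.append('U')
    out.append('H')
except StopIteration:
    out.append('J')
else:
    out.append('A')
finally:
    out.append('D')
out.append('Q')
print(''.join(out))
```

Execution trace: 'U' (try body) → 'H' (try body, no exception) → 'A' (else) → 'D' (finally) → 'Q' (after the try/except). Output: UHADQ

Answer: UHADQ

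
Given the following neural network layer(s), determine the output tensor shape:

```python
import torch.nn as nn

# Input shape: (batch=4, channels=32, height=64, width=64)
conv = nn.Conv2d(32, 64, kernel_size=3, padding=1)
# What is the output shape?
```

Input: (4, 32, 64, 64) -> Output: (4, 64, 64, 64)

Answer: (4, 64, 64, 64)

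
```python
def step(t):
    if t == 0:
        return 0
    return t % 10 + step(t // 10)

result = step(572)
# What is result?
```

Sum of digits of 572: 2 + 7 + 5 = 14

Answer: 14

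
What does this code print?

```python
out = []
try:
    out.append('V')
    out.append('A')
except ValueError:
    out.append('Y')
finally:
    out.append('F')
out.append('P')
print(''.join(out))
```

Execution trace: 'V' (try body) → 'A' (try body, no exception) → 'F' (finally) → 'P' (after the try/except). Output: VAFP

Answer: VAFP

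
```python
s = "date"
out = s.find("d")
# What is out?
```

Trace:
`s = "date"` → s = 'date'
`out = s.find("d")` → out = 0
So out = 0

Answer: 0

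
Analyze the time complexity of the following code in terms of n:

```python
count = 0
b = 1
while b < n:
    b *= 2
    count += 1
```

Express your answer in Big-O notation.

Each loop level contributes: log n. Multiplying the contributions gives O(log n).

Answer: O(log n)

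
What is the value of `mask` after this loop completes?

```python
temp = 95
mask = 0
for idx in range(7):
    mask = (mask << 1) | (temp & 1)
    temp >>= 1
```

Reverse lowest 7 bits of 95
`mask` takes the values: 0 → 1 → 3 → 7 → 15 → 31 → 62 → 125

Answer: 125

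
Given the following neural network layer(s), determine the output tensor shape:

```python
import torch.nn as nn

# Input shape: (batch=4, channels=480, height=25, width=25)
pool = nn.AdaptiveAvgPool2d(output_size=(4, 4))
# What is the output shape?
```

Input: (4, 480, 25, 25) -> Output: (4, 480, 4, 4)

Answer: (4, 480, 4, 4)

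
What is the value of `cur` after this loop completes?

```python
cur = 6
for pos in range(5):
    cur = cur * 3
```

Multiply by 3, 5 times: 6 * 3^5 = 1458
`cur` takes the values: 6 → 18 → 54 → 162 → 486 → 1458

Answer: 1458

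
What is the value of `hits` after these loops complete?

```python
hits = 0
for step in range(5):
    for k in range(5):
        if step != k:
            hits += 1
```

5² - 5 (exclude diagonal)
`hits` takes the values: 0 → 1 → 2 → 3 → 4 → 5 → 6 → 7 → 8 → 9 → 10 → 11 → 12 → 13 → 14 → 15 → 16 → 17 → 18 → 19 → 20

Answer: 20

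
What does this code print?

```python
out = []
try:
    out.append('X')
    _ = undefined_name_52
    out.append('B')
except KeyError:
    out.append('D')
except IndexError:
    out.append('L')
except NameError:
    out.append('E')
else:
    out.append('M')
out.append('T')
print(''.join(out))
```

Execution trace: 'X' (try body) → 'E' (except NameError) → 'T' (after the try/except). Output: XET

Answer: XET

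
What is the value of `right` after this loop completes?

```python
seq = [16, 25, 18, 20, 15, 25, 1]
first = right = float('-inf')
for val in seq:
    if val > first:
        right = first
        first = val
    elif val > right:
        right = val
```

Second largest (with repeats) in [16, 25, 18, 20, 15, 25, 1]
`right` takes the values: -inf → 16 → 18 → 20 → 25

Answer: 25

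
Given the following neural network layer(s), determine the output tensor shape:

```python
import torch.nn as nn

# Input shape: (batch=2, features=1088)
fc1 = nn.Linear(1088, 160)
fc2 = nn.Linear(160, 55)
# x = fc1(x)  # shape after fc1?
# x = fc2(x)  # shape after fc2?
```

Input: (2, 1088) -> after fc1: (2, 160) -> Output: (2, 55)

Answer: (2, 55)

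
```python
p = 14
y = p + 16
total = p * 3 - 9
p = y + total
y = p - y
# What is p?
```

Trace:
`p = 14` → p = 14
`y = p + 16` → y = 30
`total = p * 3 - 9` → total = 33
`p = y + total` → p = 63
`y = p - y` → y = 33
So p = 63

Answer: 63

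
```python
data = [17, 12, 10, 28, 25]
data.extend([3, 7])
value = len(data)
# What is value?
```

Trace:
`data = [17, 12, 10, 28, 25]` → data = [17, 12, 10, 28, 25]
`data.extend([3, 7])` → data = [17, 12, 10, 28, 25, 3, 7]
`value = len(data)` → value = 7
So value = 7

Answer: 7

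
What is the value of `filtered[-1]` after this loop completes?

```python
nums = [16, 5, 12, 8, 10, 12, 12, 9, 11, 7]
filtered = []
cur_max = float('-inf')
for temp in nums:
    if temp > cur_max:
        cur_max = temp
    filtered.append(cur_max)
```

Running max ends at 16
`filtered` takes the values: [] → [16] → [16, 16] → [16, 16, 16] → [16, 16, 16, 16] → [16, 16, 16, 16, 16] → [16, 16, 16, 16, 16, 16] → [16, 16, 16, 16, 16, 16, 16] → [16, 16, 16, 16, 16, 16, 16, 16] → [16, 16, 16, 16, 16, 16, 16, 16, 16] → [16, 16, 16, 16, 16, 16, 16, 16, 16, 16]
So `filtered[-1]` = 16

Answer: 16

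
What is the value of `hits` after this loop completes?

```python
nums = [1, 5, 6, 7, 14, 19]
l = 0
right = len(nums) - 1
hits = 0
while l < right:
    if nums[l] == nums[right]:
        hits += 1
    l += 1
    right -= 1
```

Count matching pairs from ends
`hits` takes the values: 0

Answer: 0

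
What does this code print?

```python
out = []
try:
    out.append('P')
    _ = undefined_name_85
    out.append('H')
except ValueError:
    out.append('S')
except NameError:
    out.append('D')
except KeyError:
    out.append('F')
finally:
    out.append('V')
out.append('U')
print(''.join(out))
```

Execution trace: 'P' (try body) → 'D' (except NameError) → 'V' (finally) → 'U' (after the try/except). Output: PDVU

Answer: PDVU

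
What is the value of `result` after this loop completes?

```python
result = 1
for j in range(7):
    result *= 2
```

2^7 = 128
`result` takes the values: 1 → 2 → 4 → 8 → 16 → 32 → 64 → 128

Answer: 128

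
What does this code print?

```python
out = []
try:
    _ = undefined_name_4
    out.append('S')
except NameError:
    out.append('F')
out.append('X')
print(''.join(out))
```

Execution trace: 'F' (except NameError) → 'X' (after the try/except). Output: FX

Answer: FX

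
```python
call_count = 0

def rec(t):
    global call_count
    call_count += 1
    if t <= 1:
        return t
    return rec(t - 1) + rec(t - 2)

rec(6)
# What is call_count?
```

Calls(t) = 1 + Calls(t-1) + Calls(t-2); Calls(0)=Calls(1)=1. For t=6 this gives 25.

Answer: 25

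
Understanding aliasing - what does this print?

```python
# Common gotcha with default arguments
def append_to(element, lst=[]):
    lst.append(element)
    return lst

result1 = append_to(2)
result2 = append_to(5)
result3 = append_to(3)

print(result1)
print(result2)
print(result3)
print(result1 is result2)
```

Key concept: mutable default argument gotcha.
Step by step:
`result1 = append_to(2)` → result1 = [2]
`result2 = append_to(5)` → result1 = [2, 5] (same object as result2); result2 = [2, 5] (same object as result1)
`result3 = append_to(3)` → result1 = [2, 5, 3] (same object as result2, result3); result2 = [2, 5, 3] (same object as result1, result3); result3 = [2, 5, 3] (same object as result1, result2)
`print(result1)` → prints [2, 5, 3]
`print(result2)` → prints [2, 5, 3]
`print(result3)` → prints [2, 5, 3]
`print(result1 is result2)` → prints True

Answer:
[2, 5, 3]
[2, 5, 3]
[2, 5, 3]
True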